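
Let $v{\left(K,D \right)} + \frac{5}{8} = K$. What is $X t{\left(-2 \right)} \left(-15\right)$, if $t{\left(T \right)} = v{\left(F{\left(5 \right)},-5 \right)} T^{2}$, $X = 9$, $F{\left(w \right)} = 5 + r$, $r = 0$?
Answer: $- \frac{4725}{2} \approx -2362.5$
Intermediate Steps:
$F{\left(w \right)} = 5$ ($F{\left(w \right)} = 5 + 0 = 5$)
$v{\left(K,D \right)} = - \frac{5}{8} + K$
$t{\left(T \right)} = \frac{35 T^{2}}{8}$ ($t{\left(T \right)} = \left(- \frac{5}{8} + 5\right) T^{2} = \frac{35 T^{2}}{8}$)
$X t{\left(-2 \right)} \left(-15\right) = 9 \frac{35 \left(-2\right)^{2}}{8} \left(-15\right) = 9 \cdot \frac{35}{8} \cdot 4 \left(-15\right) = 9 \cdot \frac{35}{2} \left(-15\right) = \frac{315}{2} \left(-15\right) = - \frac{4725}{2}$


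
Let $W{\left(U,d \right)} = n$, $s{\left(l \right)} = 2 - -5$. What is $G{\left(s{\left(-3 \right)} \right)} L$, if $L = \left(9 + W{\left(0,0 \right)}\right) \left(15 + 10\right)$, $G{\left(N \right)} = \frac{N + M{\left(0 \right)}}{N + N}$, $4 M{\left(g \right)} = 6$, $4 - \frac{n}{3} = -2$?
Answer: $\frac{11475}{28} \approx 409.82$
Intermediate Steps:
$s{\left(l \right)} = 7$ ($s{\left(l \right)} = 2 + 5 = 7$)
$n = 18$ ($n = 12 - -6 = 12 + 6 = 18$)
$M{\left(g \right)} = \frac{3}{2}$ ($M{\left(g \right)} = \frac{1}{4} \cdot 6 = \frac{3}{2}$)
$W{\left(U,d \right)} = 18$
$G{\left(N \right)} = \frac{\frac{3}{2} + N}{2 N}$ ($G{\left(N \right)} = \frac{N + \frac{3}{2}}{N + N} = \frac{\frac{3}{2} + N}{2 N}$)
$L = 675$ ($L = \left(9 + 18\right) \left(15 + 10\right) = 27 \cdot 25 = 675$)
$G{\left(s{\left(-3 \right)} \right)} L = \frac{3 + 2 \cdot 7}{4 \cdot 7} \cdot 675 = \frac{1}{4} \cdot \frac{1}{7} \left(3 + 14\right) 675 = \frac{1}{4} \cdot \frac{1}{7} \cdot 17 \cdot 675 = \frac{17}{28} \cdot 675 = \frac{11475}{28}$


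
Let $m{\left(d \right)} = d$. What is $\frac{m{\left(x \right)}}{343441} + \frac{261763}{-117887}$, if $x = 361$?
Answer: $- \frac{12836798468}{5783889881} \approx -2.2194$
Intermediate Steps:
$\frac{m{\left(x \right)}}{343441} + \frac{261763}{-117887} = \frac{361}{343441} + \frac{261763}{-117887} = 361 \cdot \frac{1}{343441} + 261763 \left(- \frac{1}{117887}\right) = \frac{361}{343441} - \frac{261763}{117887} = - \frac{12836798468}{5783889881}$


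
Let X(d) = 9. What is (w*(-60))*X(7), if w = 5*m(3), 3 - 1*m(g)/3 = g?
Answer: 0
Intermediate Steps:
m(g) = 9 - 3*g
w = 0 (w = 5*(9 - 3*3) = 5*(9 - 9) = 5*0 = 0)
(w*(-60))*X(7) = (0*(-60))*9 = 0*9 = 0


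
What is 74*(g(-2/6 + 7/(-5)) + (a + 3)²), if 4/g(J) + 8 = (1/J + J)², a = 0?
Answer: 224707734/404999 ≈ 554.83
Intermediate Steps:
g(J) = 4/(-8 + (J + 1/J)²) (g(J) = 4/(-8 + (1/J + J)²) = 4/(-8 + (J + 1/J)²))
74*(g(-2/6 + 7/(-5)) + (a + 3)²) = 74*(4*(-2/6 + 7/(-5))²/(1 + (-2/6 + 7/(-5))⁴ - 6*(-2/6 + 7/(-5))²) + (0 + 3)²) = 74*(4*(-2*⅙ + 7*(-⅕))²/(1 + (-2*⅙ + 7*(-⅕))⁴ - 6*(-2*⅙ + 7*(-⅕))²) + 3²) = 74*(4*(-⅓ - 7/5)²/(1 + (-⅓ - 7/5)⁴ - 6*(-⅓ - 7/5)²) + 9) = 74*(4*(-26/15)²/(1 + (-26/15)⁴ - 6*(-26/15)²) + 9) = 74*(4*(676/225)/(1 + 456976/50625 - 6*676/225) + 9) = 74*(4*(676/225)/(1 + 456976/50625 - 1352/75) + 9) = 74*(4*(676/225)/(-404999/50625) + 9) = 74*(4*(676/225)*(-50625/404999) + 9) = 74*(-608400/404999 + 9) = 74*(3036591/404999) = 224707734/404999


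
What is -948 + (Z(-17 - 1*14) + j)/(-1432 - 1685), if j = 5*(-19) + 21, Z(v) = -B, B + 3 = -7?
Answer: -2954852/3117 ≈ -947.98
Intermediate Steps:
B = -10 (B = -3 - 7 = -10)
Z(v) = 10 (Z(v) = -1*(-10) = 10)
j = -74 (j = -95 + 21 = -74)
-948 + (Z(-17 - 1*14) + j)/(-1432 - 1685) = -948 + (10 - 74)/(-1432 - 1685) = -948 - 64/(-3117) = -948 - 64*(-1/3117) = -948 + 64/3117 = -2954852/3117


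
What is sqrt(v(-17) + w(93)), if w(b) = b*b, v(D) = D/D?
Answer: 5*sqrt(346) ≈ 93.005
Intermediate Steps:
v(D) = 1
w(b) = b**2
sqrt(v(-17) + w(93)) = sqrt(1 + 93**2) = sqrt(1 + 8649) = sqrt(8650) = 5*sqrt(346)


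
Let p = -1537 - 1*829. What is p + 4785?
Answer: 2419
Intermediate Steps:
p = -2366 (p = -1537 - 829 = -2366)
p + 4785 = -2366 + 4785 = 2419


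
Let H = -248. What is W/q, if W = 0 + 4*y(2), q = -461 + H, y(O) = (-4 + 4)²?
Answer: 0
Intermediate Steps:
y(O) = 0 (y(O) = 0² = 0)
q = -709 (q = -461 - 248 = -709)
W = 0 (W = 0 + 4*0 = 0 + 0 = 0)
W/q = 0/(-709) = 0*(-1/709) = 0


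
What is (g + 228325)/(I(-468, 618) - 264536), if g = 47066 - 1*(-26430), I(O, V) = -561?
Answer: -301821/265097 ≈ -1.1385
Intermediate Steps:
g = 73496 (g = 47066 + 26430 = 73496)
(g + 228325)/(I(-468, 618) - 264536) = (73496 + 228325)/(-561 - 264536) = 301821/(-265097) = 301821*(-1/265097) = -301821/265097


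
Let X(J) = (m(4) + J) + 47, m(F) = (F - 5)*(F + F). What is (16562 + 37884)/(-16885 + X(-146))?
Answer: -27223/8496 ≈ -3.2042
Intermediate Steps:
m(F) = 2*F*(-5 + F) (m(F) = (-5 + F)*(2*F) = 2*F*(-5 + F))
X(J) = 39 + J (X(J) = (2*4*(-5 + 4) + J) + 47 = (2*4*(-1) + J) + 47 = (-8 + J) + 47 = 39 + J)
(16562 + 37884)/(-16885 + X(-146)) = (16562 + 37884)/(-16885 + (39 - 146)) = 54446/(-16885 - 107) = 54446/(-16992) = 54446*(-1/16992) = -27223/8496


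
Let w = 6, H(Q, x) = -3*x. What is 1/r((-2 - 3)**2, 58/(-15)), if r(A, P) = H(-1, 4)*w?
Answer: -1/72 ≈ -0.013889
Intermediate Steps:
r(A, P) = -72 (r(A, P) = -3*4*6 = -12*6 = -72)
1/r((-2 - 3)**2, 58/(-15)) = 1/(-72) = -1/72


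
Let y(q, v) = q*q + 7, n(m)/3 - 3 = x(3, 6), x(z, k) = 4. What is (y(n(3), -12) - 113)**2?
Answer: 112225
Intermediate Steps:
n(m) = 21 (n(m) = 9 + 3*4 = 9 + 12 = 21)
y(q, v) = 7 + q**2 (y(q, v) = q**2 + 7 = 7 + q**2)
(y(n(3), -12) - 113)**2 = ((7 + 21**2) - 113)**2 = ((7 + 441) - 113)**2 = (448 - 113)**2 = 335**2 = 112225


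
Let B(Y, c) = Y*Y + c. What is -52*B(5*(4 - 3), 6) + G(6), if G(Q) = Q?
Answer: -1606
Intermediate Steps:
B(Y, c) = c + Y**2 (B(Y, c) = Y**2 + c = c + Y**2)
-52*B(5*(4 - 3), 6) + G(6) = -52*(6 + (5*(4 - 3))**2) + 6 = -52*(6 + (5*1)**2) + 6 = -52*(6 + 5**2) + 6 = -52*(6 + 25) + 6 = -52*31 + 6 = -1612 + 6 = -1606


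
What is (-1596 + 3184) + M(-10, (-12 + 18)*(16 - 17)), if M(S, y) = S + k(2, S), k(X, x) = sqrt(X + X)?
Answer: 1580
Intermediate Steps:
k(X, x) = sqrt(2)*sqrt(X) (k(X, x) = sqrt(2*X) = sqrt(2)*sqrt(X))
M(S, y) = 2 + S (M(S, y) = S + sqrt(2)*sqrt(2) = S + 2 = 2 + S)
(-1596 + 3184) + M(-10, (-12 + 18)*(16 - 17)) = (-1596 + 3184) + (2 - 10) = 1588 - 8 = 1580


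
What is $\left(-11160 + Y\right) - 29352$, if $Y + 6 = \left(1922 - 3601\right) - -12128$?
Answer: $-30069$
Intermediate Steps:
$Y = 10443$ ($Y = -6 + \left(\left(1922 - 3601\right) - -12128\right) = -6 + \left(-1679 + 12128\right) = -6 + 10449 = 10443$)
$\left(-11160 + Y\right) - 29352 = \left(-11160 + 10443\right) - 29352 = -717 - 29352 = -30069$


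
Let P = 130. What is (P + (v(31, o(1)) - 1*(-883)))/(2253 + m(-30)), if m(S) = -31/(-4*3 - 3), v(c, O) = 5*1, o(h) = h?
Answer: 7635/16913 ≈ 0.45143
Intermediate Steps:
v(c, O) = 5
m(S) = 31/15 (m(S) = -31/(-12 - 3) = -31/(-15) = -31*(-1/15) = 31/15)
(P + (v(31, o(1)) - 1*(-883)))/(2253 + m(-30)) = (130 + (5 - 1*(-883)))/(2253 + 31/15) = (130 + (5 + 883))/(33826/15) = (130 + 888)*(15/33826) = 1018*(15/33826) = 7635/16913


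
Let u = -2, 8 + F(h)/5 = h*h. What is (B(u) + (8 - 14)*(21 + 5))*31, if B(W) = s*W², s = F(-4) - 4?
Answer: -372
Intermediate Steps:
F(h) = -40 + 5*h² (F(h) = -40 + 5*(h*h) = -40 + 5*h²)
s = 36 (s = (-40 + 5*(-4)²) - 4 = (-40 + 5*16) - 4 = (-40 + 80) - 4 = 40 - 4 = 36)
B(W) = 36*W²
(B(u) + (8 - 14)*(21 + 5))*31 = (36*(-2)² + (8 - 14)*(21 + 5))*31 = (36*4 - 6*26)*31 = (144 - 156)*31 = -12*31 = -372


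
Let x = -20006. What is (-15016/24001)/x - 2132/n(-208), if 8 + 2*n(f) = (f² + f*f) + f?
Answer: -127882703787/2590244730367 ≈ -0.049371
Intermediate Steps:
n(f) = -4 + f² + f/2 (n(f) = -4 + ((f² + f*f) + f)/2 = -4 + ((f² + f²) + f)/2 = -4 + (2*f² + f)/2 = -4 + (f + 2*f²)/2 = -4 + (f² + f/2) = -4 + f² + f/2)
(-15016/24001)/x - 2132/n(-208) = -15016/24001/(-20006) - 2132/(-4 + (-208)² + (½)*(-208)) = -15016*1/24001*(-1/20006) - 2132/(-4 + 43264 - 104) = -15016/24001*(-1/20006) - 2132/43156 = 7508/240082003 - 2132*1/43156 = 7508/240082003 - 533/10789 = -127882703787/2590244730367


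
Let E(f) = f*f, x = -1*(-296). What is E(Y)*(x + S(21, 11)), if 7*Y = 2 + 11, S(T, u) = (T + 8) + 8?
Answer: 56277/49 ≈ 1148.5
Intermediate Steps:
S(T, u) = 16 + T (S(T, u) = (8 + T) + 8 = 16 + T)
Y = 13/7 (Y = (2 + 11)/7 = (⅐)*13 = 13/7 ≈ 1.8571)
x = 296
E(f) = f²
E(Y)*(x + S(21, 11)) = (13/7)²*(296 + (16 + 21)) = 169*(296 + 37)/49 = (169/49)*333 = 56277/49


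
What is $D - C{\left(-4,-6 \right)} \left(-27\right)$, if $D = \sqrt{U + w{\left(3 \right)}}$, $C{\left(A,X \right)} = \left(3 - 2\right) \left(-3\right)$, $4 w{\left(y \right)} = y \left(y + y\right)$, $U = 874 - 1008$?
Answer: $-81 + \frac{i \sqrt{518}}{2} \approx -81.0 + 11.38 i$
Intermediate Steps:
$U = -134$ ($U = 874 - 1008 = -134$)
$w{\left(y \right)} = \frac{y^{2}}{2}$ ($w{\left(y \right)} = \frac{y \left(y + y\right)}{4} = \frac{y 2 y}{4} = \frac{2 y^{2}}{4} = \frac{y^{2}}{2}$)
$C{\left(A,X \right)} = -3$ ($C{\left(A,X \right)} = 1 \left(-3\right) = -3$)
$D = \frac{i \sqrt{518}}{2}$ ($D = \sqrt{-134 + \frac{3^{2}}{2}} = \sqrt{-134 + \frac{1}{2} \cdot 9} = \sqrt{-134 + \frac{9}{2}} = \sqrt{- \frac{259}{2}} = \frac{i \sqrt{518}}{2} \approx 11.38 i$)
$D - C{\left(-4,-6 \right)} \left(-27\right) = \frac{i \sqrt{518}}{2} - \left(-3\right) \left(-27\right) = \frac{i \sqrt{518}}{2} - 81 = -81 + \frac{i \sqrt{518}}{2}$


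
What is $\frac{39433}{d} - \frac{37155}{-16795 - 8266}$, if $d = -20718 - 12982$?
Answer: $\frac{263893087}{844555700} \approx 0.31246$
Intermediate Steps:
$d = -33700$
$\frac{39433}{d} - \frac{37155}{-16795 - 8266} = \frac{39433}{-33700} - \frac{37155}{-16795 - 8266} = 39433 \left(- \frac{1}{33700}\right) - \frac{37155}{-25061} = - \frac{39433}{33700} - - \frac{37155}{25061} = - \frac{39433}{33700} + \frac{37155}{25061} = \frac{263893087}{844555700}$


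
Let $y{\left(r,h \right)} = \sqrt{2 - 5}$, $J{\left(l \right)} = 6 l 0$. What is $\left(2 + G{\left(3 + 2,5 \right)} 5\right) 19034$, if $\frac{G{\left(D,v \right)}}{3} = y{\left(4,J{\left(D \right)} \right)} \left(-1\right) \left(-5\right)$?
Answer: $38068 + 1427550 i \sqrt{3} \approx 38068.0 + 2.4726 \cdot 10^{6} i$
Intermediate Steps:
$J{\left(l \right)} = 0$
$y{\left(r,h \right)} = i \sqrt{3}$ ($y{\left(r,h \right)} = \sqrt{-3} = i \sqrt{3}$)
$G{\left(D,v \right)} = 15 i \sqrt{3}$ ($G{\left(D,v \right)} = 3 i \sqrt{3} \left(-1\right) \left(-5\right) = 3 - i \sqrt{3} \left(-5\right) = 3 \cdot 5 i \sqrt{3} = 15 i \sqrt{3}$)
$\left(2 + G{\left(3 + 2,5 \right)} 5\right) 19034 = \left(2 + 15 i \sqrt{3} \cdot 5\right) 19034 = \left(2 + 75 i \sqrt{3}\right) 19034 = 38068 + 1427550 i \sqrt{3}$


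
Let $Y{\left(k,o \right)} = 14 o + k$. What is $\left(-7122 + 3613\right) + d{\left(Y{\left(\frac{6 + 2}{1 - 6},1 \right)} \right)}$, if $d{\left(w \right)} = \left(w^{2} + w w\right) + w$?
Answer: $- \frac{79727}{25} \approx -3189.1$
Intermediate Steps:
$Y{\left(k,o \right)} = k + 14 o$
$d{\left(w \right)} = w + 2 w^{2}$ ($d{\left(w \right)} = \left(w^{2} + w^{2}\right) + w = 2 w^{2} + w = w + 2 w^{2}$)
$\left(-7122 + 3613\right) + d{\left(Y{\left(\frac{6 + 2}{1 - 6},1 \right)} \right)} = \left(-7122 + 3613\right) + \left(\frac{6 + 2}{1 - 6} + 14 \cdot 1\right) \left(1 + 2 \left(\frac{6 + 2}{1 - 6} + 14 \cdot 1\right)\right) = -3509 + \left(\frac{8}{-5} + 14\right) \left(1 + 2 \left(\frac{8}{-5} + 14\right)\right) = -3509 + \left(8 \left(- \frac{1}{5}\right) + 14\right) \left(1 + 2 \left(8 \left(- \frac{1}{5}\right) + 14\right)\right) = -3509 + \left(- \frac{8}{5} + 14\right) \left(1 + 2 \left(- \frac{8}{5} + 14\right)\right) = -3509 + \frac{62 \left(1 + 2 \cdot \frac{62}{5}\right)}{5} = -3509 + \frac{62 \left(1 + \frac{124}{5}\right)}{5} = -3509 + \frac{62}{5} \cdot \frac{129}{5} = -3509 + \frac{7998}{25} = - \frac{79727}{25}$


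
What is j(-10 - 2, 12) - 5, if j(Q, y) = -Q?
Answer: 7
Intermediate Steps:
j(-10 - 2, 12) - 5 = -(-10 - 2) - 5 = -1*(-12) - 5 = 12 - 5 = 7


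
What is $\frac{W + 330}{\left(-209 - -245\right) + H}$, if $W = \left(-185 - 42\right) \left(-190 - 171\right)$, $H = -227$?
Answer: $- \frac{82277}{191} \approx -430.77$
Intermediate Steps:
$W = 81947$ ($W = \left(-227\right) \left(-361\right) = 81947$)
$\frac{W + 330}{\left(-209 - -245\right) + H} = \frac{81947 + 330}{\left(-209 - -245\right) - 227} = \frac{82277}{\left(-209 + 245\right) - 227} = \frac{82277}{36 - 227} = \frac{82277}{-191} = 82277 \left(- \frac{1}{191}\right) = - \frac{82277}{191}$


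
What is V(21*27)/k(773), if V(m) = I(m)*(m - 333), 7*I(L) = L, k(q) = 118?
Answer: 9477/59 ≈ 160.63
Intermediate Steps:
I(L) = L/7
V(m) = m*(-333 + m)/7 (V(m) = (m/7)*(m - 333) = (m/7)*(-333 + m) = m*(-333 + m)/7)
V(21*27)/k(773) = ((21*27)*(-333 + 21*27)/7)/118 = ((⅐)*567*(-333 + 567))*(1/118) = ((⅐)*567*234)*(1/118) = 18954*(1/118) = 9477/59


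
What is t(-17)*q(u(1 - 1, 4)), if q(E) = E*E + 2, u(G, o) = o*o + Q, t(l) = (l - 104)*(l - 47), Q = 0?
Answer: 1997952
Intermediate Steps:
t(l) = (-104 + l)*(-47 + l)
u(G, o) = o**2 (u(G, o) = o*o + 0 = o**2 + 0 = o**2)
q(E) = 2 + E**2 (q(E) = E**2 + 2 = 2 + E**2)
t(-17)*q(u(1 - 1, 4)) = (4888 + (-17)**2 - 151*(-17))*(2 + (4**2)**2) = (4888 + 289 + 2567)*(2 + 16**2) = 7744*(2 + 256) = 7744*258 = 1997952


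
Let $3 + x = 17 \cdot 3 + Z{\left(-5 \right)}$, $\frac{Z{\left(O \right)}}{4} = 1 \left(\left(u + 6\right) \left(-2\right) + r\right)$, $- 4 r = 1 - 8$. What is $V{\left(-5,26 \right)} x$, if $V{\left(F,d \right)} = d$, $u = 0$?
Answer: $182$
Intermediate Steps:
$r = \frac{7}{4}$ ($r = - \frac{1 - 8}{4} = \left(- \frac{1}{4}\right) \left(-7\right) = \frac{7}{4} \approx 1.75$)
$Z{\left(O \right)} = -41$ ($Z{\left(O \right)} = 4 \cdot 1 \left(\left(0 + 6\right) \left(-2\right) + \frac{7}{4}\right) = 4 \cdot 1 \left(6 \left(-2\right) + \frac{7}{4}\right) = 4 \cdot 1 \left(-12 + \frac{7}{4}\right) = 4 \cdot 1 \left(- \frac{41}{4}\right) = 4 \left(- \frac{41}{4}\right) = -41$)
$x = 7$ ($x = -3 + \left(17 \cdot 3 - 41\right) = -3 + \left(51 - 41\right) = -3 + 10 = 7$)
$V{\left(-5,26 \right)} x = 26 \cdot 7 = 182$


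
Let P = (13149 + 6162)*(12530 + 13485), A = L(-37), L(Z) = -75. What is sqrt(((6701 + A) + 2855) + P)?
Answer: sqrt(502385146) ≈ 22414.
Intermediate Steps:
A = -75
P = 502375665 (P = 19311*26015 = 502375665)
sqrt(((6701 + A) + 2855) + P) = sqrt(((6701 - 75) + 2855) + 502375665) = sqrt((6626 + 2855) + 502375665) = sqrt(9481 + 502375665) = sqrt(502385146)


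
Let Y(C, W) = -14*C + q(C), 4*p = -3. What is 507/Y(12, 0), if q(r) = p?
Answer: -676/225 ≈ -3.0044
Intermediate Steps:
p = -¾ (p = (¼)*(-3) = -¾ ≈ -0.75000)
q(r) = -¾
Y(C, W) = -¾ - 14*C (Y(C, W) = -14*C - ¾ = -¾ - 14*C)
507/Y(12, 0) = 507/(-¾ - 14*12) = 507/(-¾ - 168) = 507/(-675/4) = 507*(-4/675) = -676/225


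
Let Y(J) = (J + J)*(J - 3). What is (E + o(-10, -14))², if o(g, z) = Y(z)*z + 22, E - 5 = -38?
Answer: 44555625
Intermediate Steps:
E = -33 (E = 5 - 38 = -33)
Y(J) = 2*J*(-3 + J) (Y(J) = (2*J)*(-3 + J) = 2*J*(-3 + J))
o(g, z) = 22 + 2*z²*(-3 + z) (o(g, z) = (2*z*(-3 + z))*z + 22 = 2*z²*(-3 + z) + 22 = 22 + 2*z²*(-3 + z))
(E + o(-10, -14))² = (-33 + (22 + 2*(-14)²*(-3 - 14)))² = (-33 + (22 + 2*196*(-17)))² = (-33 + (22 - 6664))² = (-33 - 6642)² = (-6675)² = 44555625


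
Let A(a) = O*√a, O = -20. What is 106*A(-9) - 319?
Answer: -319 - 6360*I ≈ -319.0 - 6360.0*I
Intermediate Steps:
A(a) = -20*√a
106*A(-9) - 319 = 106*(-60*I) - 319 = -6360*I - 319 = -319 - 6360*I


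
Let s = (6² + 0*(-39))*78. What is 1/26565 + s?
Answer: 74594521/26565 ≈ 2808.0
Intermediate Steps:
s = 2808 (s = (36 + 0)*78 = 36*78 = 2808)
1/26565 + s = 1/26565 + 2808 = 74594521/26565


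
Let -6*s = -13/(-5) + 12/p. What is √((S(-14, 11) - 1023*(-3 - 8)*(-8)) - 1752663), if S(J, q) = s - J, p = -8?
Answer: I*√1658405865/30 ≈ 1357.5*I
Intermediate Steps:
s = -11/60 (s = -(-13/(-5) + 12/(-8))/6 = -(-13*(-⅕) + 12*(-⅛))/6 = -(13/5 - 3/2)/6 = -⅙*11/10 = -11/60 ≈ -0.18333)
S(J, q) = -11/60 - J
√((S(-14, 11) - 1023*(-3 - 8)*(-8)) - 1752663) = √(((-11/60 - 1*(-14)) - 1023*(-3 - 8)*(-8)) - 1752663) = √(((-11/60 + 14) - (-11253)*(-8)) - 1752663) = √((829/60 - 1023*88) - 1752663) = √((829/60 - 90024) - 1752663) = √(-5400611/60 - 1752663) = √(-110560391/60) = I*√1658405865/30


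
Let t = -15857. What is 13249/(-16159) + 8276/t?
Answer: -343821277/256233263 ≈ -1.3418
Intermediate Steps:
13249/(-16159) + 8276/t = 13249/(-16159) + 8276/(-15857) = 13249*(-1/16159) + 8276*(-1/15857) = -13249/16159 - 8276/15857 = -343821277/256233263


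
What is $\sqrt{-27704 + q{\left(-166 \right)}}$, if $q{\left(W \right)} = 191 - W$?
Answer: $i \sqrt{27347} \approx 165.37 i$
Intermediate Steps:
$\sqrt{-27704 + q{\left(-166 \right)}} = \sqrt{-27704 + \left(191 - -166\right)} = \sqrt{-27704 + \left(191 + 166\right)} = \sqrt{-27704 + 357} = \sqrt{-27347} = i \sqrt{27347}$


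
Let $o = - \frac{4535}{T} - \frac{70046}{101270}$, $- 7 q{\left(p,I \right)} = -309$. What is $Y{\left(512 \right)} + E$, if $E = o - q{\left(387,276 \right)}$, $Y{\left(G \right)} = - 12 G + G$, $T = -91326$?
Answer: $- \frac{183757776598741}{32370044070} \approx -5676.8$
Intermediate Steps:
$q{\left(p,I \right)} = \frac{309}{7}$ ($q{\left(p,I \right)} = \left(- \frac{1}{7}\right) \left(-309\right) = \frac{309}{7}$)
$Y{\left(G \right)} = - 11 G$
$o = - \frac{2968880773}{4624292010}$ ($o = - \frac{4535}{-91326} - \frac{70046}{101270} = \left(-4535\right) \left(- \frac{1}{91326}\right) - \frac{35023}{50635} = \frac{4535}{91326} - \frac{35023}{50635} = - \frac{2968880773}{4624292010} \approx -0.64202$)
$E = - \frac{1449688396501}{32370044070}$ ($E = - \frac{2968880773}{4624292010} - \frac{309}{7} = - \frac{1449688396501}{32370044070} \approx -44.785$)
$Y{\left(512 \right)} + E = \left(-11\right) 512 - \frac{1449688396501}{32370044070} = -5632 - \frac{1449688396501}{32370044070} = - \frac{183757776598741}{32370044070}$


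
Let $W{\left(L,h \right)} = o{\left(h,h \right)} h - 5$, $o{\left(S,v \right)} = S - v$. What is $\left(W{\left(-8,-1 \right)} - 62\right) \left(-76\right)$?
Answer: $5092$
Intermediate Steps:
$W{\left(L,h \right)} = -5$ ($W{\left(L,h \right)} = \left(h - h\right) h - 5 = 0 h - 5 = 0 - 5 = -5$)
$\left(W{\left(-8,-1 \right)} - 62\right) \left(-76\right) = \left(-5 - 62\right) \left(-76\right) = \left(-67\right) \left(-76\right) = 5092$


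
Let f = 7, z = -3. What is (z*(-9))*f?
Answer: 189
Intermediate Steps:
(z*(-9))*f = -3*(-9)*7 = 27*7 = 189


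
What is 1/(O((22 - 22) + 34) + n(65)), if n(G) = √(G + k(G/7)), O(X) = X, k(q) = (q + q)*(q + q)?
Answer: 1666/36559 - 7*√20085/36559 ≈ 0.018435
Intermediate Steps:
k(q) = 4*q² (k(q) = (2*q)*(2*q) = 4*q²)
n(G) = √(G + 4*G²/49) (n(G) = √(G + 4*(G/7)²) = √(G + 4*(G²/49)) = √(G + 4*G²/49))
1/(O((22 - 22) + 34) + n(65)) = 1/(((22 - 22) + 34) + √(65*(49 + 4*65))/7) = 1/((0 + 34) + √(65*(49 + 260))/7) = 1/(34 + √(65*309)/7) = 1/(34 + √20085/7)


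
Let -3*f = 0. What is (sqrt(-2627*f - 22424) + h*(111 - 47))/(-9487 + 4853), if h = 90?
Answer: -2880/2317 - I*sqrt(5606)/2317 ≈ -1.243 - 0.032315*I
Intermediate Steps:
f = 0 (f = -1/3*0 = 0)
(sqrt(-2627*f - 22424) + h*(111 - 47))/(-9487 + 4853) = (sqrt(-2627*0 - 22424) + 90*(111 - 47))/(-9487 + 4853) = (sqrt(0 - 22424) + 90*64)/(-4634) = (sqrt(-22424) + 5760)*(-1/4634) = (2*I*sqrt(5606) + 5760)*(-1/4634) = (5760 + 2*I*sqrt(5606))*(-1/4634) = -2880/2317 - I*sqrt(5606)/2317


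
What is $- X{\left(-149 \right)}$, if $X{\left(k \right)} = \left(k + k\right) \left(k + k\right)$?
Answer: $-88804$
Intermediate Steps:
$X{\left(k \right)} = 4 k^{2}$ ($X{\left(k \right)} = 2 k 2 k = 4 k^{2}$)
$- X{\left(-149 \right)} = - 4 \left(-149\right)^{2} = - 4 \cdot 22201 = \left(-1\right) 88804 = -88804$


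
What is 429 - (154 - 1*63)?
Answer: 338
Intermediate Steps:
429 - (154 - 1*63) = 429 - (154 - 63) = 429 - 1*91 = 429 - 91 = 338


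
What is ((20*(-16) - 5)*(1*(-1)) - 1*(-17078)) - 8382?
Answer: 9021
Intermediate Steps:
((20*(-16) - 5)*(1*(-1)) - 1*(-17078)) - 8382 = ((-320 - 5)*(-1) + 17078) - 8382 = (-325*(-1) + 17078) - 8382 = (325 + 17078) - 8382 = 17403 - 8382 = 9021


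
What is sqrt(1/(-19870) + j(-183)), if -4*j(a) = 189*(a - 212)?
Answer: sqrt(7368763897505)/19870 ≈ 136.62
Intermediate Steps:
j(a) = 10017 - 189*a/4 (j(a) = -189*(a - 212)/4 = -189*(-212 + a)/4 = -(-40068 + 189*a)/4 = 10017 - 189*a/4)
sqrt(1/(-19870) + j(-183)) = sqrt(1/(-19870) + (10017 - 189/4*(-183))) = sqrt(-1/19870 + (10017 + 34587/4)) = sqrt(-1/19870 + 74655/4) = sqrt(741697423/39740) = sqrt(7368763897505)/19870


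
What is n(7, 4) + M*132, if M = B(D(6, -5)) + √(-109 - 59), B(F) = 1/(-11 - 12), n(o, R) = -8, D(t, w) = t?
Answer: -316/23 + 264*I*√42 ≈ -13.739 + 1710.9*I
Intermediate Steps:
B(F) = -1/23 (B(F) = 1/(-23) = -1/23)
M = -1/23 + 2*I*√42 (M = -1/23 + √(-109 - 59) = -1/23 + √(-168) = -1/23 + 2*I*√42 ≈ -0.043478 + 12.961*I)
n(7, 4) + M*132 = -8 + (-1/23 + 2*I*√42)*132 = -8 + (-132/23 + 264*I*√42) = -316/23 + 264*I*√42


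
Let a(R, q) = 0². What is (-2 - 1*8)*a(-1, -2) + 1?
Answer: 1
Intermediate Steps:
a(R, q) = 0
(-2 - 1*8)*a(-1, -2) + 1 = (-2 - 1*8)*0 + 1 = (-2 - 8)*0 + 1 = -10*0 + 1 = 0 + 1 = 1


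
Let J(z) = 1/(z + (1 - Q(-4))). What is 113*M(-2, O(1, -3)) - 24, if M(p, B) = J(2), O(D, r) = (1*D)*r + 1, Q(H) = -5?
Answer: -79/8 ≈ -9.8750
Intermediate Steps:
O(D, r) = 1 + D*r (O(D, r) = D*r + 1 = 1 + D*r)
J(z) = 1/(6 + z) (J(z) = 1/(z + (1 - 1*(-5))) = 1/(z + (1 + 5)) = 1/(z + 6) = 1/(6 + z))
M(p, B) = ⅛ (M(p, B) = 1/(6 + 2) = 1/8 = ⅛)
113*M(-2, O(1, -3)) - 24 = 113*(⅛) - 24 = 113/8 - 24 = -79/8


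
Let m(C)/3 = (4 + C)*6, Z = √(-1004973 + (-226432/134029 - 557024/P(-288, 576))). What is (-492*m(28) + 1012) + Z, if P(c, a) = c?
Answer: -282380 + I*√162165537892292102/402087 ≈ -2.8238e+5 + 1001.5*I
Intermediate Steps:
Z = I*√162165537892292102/402087 (Z = √(-1004973 + (-226432/134029 - 557024/(-288))) = √(-1004973 + (-226432*1/134029 - 557024*(-1/288))) = √(-1004973 + (-226432/134029 + 17407/9)) = √(-1004973 + 2331004915/1206261) = √(-1209928731038/1206261) = I*√162165537892292102/402087 ≈ 1001.5*I)
m(C) = 72 + 18*C (m(C) = 3*((4 + C)*6) = 3*(24 + 6*C) = 72 + 18*C)
(-492*m(28) + 1012) + Z = (-492*(72 + 18*28) + 1012) + I*√162165537892292102/402087 = (-492*(72 + 504) + 1012) + I*√162165537892292102/402087 = (-492*576 + 1012) + I*√162165537892292102/402087 = (-283392 + 1012) + I*√162165537892292102/402087 = -282380 + I*√162165537892292102/402087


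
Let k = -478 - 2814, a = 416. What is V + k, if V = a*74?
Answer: 27492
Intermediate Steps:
V = 30784 (V = 416*74 = 30784)
k = -3292
V + k = 30784 - 3292 = 27492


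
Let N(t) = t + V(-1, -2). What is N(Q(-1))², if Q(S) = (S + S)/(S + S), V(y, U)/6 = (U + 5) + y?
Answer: 169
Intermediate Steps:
V(y, U) = 30 + 6*U + 6*y (V(y, U) = 6*((U + 5) + y) = 6*((5 + U) + y) = 6*(5 + U + y) = 30 + 6*U + 6*y)
Q(S) = 1 (Q(S) = (2*S)/((2*S)) = (2*S)*(1/(2*S)) = 1)
N(t) = 12 + t (N(t) = t + (30 + 6*(-2) + 6*(-1)) = t + (30 - 12 - 6) = t + 12 = 12 + t)
N(Q(-1))² = (12 + 1)² = 13² = 169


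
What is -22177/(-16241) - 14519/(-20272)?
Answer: 685375223/329237552 ≈ 2.0817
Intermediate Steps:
-22177/(-16241) - 14519/(-20272) = -22177*(-1/16241) - 14519*(-1/20272) = 22177/16241 + 14519/20272 = 685375223/329237552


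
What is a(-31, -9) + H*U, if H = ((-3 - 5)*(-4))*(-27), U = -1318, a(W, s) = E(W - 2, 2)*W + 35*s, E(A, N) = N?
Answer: 1138375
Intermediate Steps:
a(W, s) = 2*W + 35*s
H = -864 (H = -8*(-4)*(-27) = 32*(-27) = -864)
a(-31, -9) + H*U = (2*(-31) + 35*(-9)) - 864*(-1318) = (-62 - 315) + 1138752 = -377 + 1138752 = 1138375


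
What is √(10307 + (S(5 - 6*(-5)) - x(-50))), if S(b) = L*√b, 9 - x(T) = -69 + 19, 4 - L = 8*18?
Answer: 2*√(2562 - 35*√35) ≈ 97.055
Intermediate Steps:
L = -140 (L = 4 - 8*18 = 4 - 1*144 = 4 - 144 = -140)
x(T) = 59 (x(T) = 9 - (-69 + 19) = 9 - 1*(-50) = 9 + 50 = 59)
S(b) = -140*√b
√(10307 + (S(5 - 6*(-5)) - x(-50))) = √(10307 + (-140*√(5 - 6*(-5)) - 1*59)) = √(10307 + (-140*√(5 + 30) - 59)) = √(10307 + (-140*√35 - 59)) = √(10307 + (-59 - 140*√35)) = √(10248 - 140*√35)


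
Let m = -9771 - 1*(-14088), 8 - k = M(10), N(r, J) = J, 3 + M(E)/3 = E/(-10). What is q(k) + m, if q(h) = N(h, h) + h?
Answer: 4357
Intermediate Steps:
M(E) = -9 - 3*E/10 (M(E) = -9 + 3*(E/(-10)) = -9 + 3*(E*(-⅒)) = -9 + 3*(-E/10) = -9 - 3*E/10)
k = 20 (k = 8 - (-9 - 3/10*10) = 8 - (-9 - 3) = 8 - 1*(-12) = 8 + 12 = 20)
m = 4317 (m = -9771 + 14088 = 4317)
q(h) = 2*h (q(h) = h + h = 2*h)
q(k) + m = 2*20 + 4317 = 40 + 4317 = 4357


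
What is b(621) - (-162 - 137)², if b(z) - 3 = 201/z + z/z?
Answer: -18505112/207 ≈ -89397.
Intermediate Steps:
b(z) = 4 + 201/z (b(z) = 3 + (201/z + z/z) = 3 + (201/z + 1) = 3 + (1 + 201/z) = 4 + 201/z)
b(621) - (-162 - 137)² = (4 + 201/621) - (-162 - 137)² = (4 + 201*(1/621)) - 1*(-299)² = (4 + 67/207) - 1*89401 = 895/207 - 89401 = -18505112/207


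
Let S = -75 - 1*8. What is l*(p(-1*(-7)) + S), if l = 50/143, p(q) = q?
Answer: -3800/143 ≈ -26.573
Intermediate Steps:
S = -83 (S = -75 - 8 = -83)
l = 50/143 (l = 50*(1/143) = 50/143 ≈ 0.34965)
l*(p(-1*(-7)) + S) = 50*(-1*(-7) - 83)/143 = 50*(7 - 83)/143 = (50/143)*(-76) = -3800/143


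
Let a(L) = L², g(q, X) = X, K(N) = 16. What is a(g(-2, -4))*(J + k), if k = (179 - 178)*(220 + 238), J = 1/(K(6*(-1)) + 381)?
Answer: 2909232/397 ≈ 7328.0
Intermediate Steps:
J = 1/397 (J = 1/(16 + 381) = 1/397 ≈ 0.0025189)
k = 458 (k = 1*458 = 458)
a(g(-2, -4))*(J + k) = (-4)²*(1/397 + 458) = 16*(181827/397) = 2909232/397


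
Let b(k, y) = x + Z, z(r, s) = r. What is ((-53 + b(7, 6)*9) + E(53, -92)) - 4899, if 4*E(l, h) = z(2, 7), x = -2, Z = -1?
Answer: -9957/2 ≈ -4978.5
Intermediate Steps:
E(l, h) = 1/2 (E(l, h) = (1/4)*2 = 1/2)
b(k, y) = -3 (b(k, y) = -2 - 1 = -3)
((-53 + b(7, 6)*9) + E(53, -92)) - 4899 = ((-53 - 3*9) + 1/2) - 4899 = ((-53 - 27) + 1/2) - 4899 = (-80 + 1/2) - 4899 = -159/2 - 4899 = -9957/2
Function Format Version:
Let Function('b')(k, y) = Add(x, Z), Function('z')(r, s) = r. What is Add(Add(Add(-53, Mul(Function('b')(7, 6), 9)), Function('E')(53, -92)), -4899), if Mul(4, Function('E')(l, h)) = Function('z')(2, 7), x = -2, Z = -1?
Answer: Rational(-9957, 2) ≈ -4978.5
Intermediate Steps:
Function('E')(l, h) = Rational(1, 2) (Function('E')(l, h) = Mul(Rational(1, 4), 2) = Rational(1, 2))
Function('b')(k, y) = -3 (Function('b')(k, y) = Add(-2, -1) = -3)
Add(Add(Add(-53, Mul(Function('b')(7, 6), 9)), Function('E')(53, -92)), -4899) = Add(Add(Add(-53, Mul(-3, 9)), Rational(1, 2)), -4899) = Add(Add(Add(-53, -27), Rational(1, 2)), -4899) = Add(Add(-80, Rational(1, 2)), -4899) = Add(Rational(-159, 2), -4899) = Rational(-9957, 2)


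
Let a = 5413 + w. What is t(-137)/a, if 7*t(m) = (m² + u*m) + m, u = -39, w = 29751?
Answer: 3425/35164 ≈ 0.097401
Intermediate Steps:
a = 35164 (a = 5413 + 29751 = 35164)
t(m) = -38*m/7 + m²/7 (t(m) = ((m² - 39*m) + m)/7 = (m² - 38*m)/7 = -38*m/7 + m²/7)
t(-137)/a = ((⅐)*(-137)*(-38 - 137))/35164 = ((⅐)*(-137)*(-175))*(1/35164) = 3425*(1/35164) = 3425/35164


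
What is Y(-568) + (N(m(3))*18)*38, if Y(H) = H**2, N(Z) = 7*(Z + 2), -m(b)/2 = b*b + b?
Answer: 217288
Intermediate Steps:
m(b) = -2*b - 2*b**2 (m(b) = -2*(b*b + b) = -2*(b**2 + b) = -2*(b + b**2) = -2*b - 2*b**2)
N(Z) = 14 + 7*Z (N(Z) = 7*(2 + Z) = 14 + 7*Z)
Y(-568) + (N(m(3))*18)*38 = (-568)**2 + ((14 + 7*(-2*3*(1 + 3)))*18)*38 = 322624 + ((14 + 7*(-2*3*4))*18)*38 = 322624 + ((14 + 7*(-24))*18)*38 = 322624 + ((14 - 168)*18)*38 = 322624 - 154*18*38 = 322624 - 2772*38 = 322624 - 105336 = 217288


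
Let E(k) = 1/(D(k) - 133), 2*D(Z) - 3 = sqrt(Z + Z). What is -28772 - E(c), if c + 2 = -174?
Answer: -2000257686/69521 + 8*I*sqrt(22)/69521 ≈ -28772.0 + 0.00053974*I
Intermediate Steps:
D(Z) = 3/2 + sqrt(2)*sqrt(Z)/2 (D(Z) = 3/2 + sqrt(Z + Z)/2 = 3/2 + sqrt(2*Z)/2 = 3/2 + (sqrt(2)*sqrt(Z))/2 = 3/2 + sqrt(2)*sqrt(Z)/2)
c = -176 (c = -2 - 174 = -176)
E(k) = 1/(-263/2 + sqrt(2)*sqrt(k)/2) (E(k) = 1/((3/2 + sqrt(2)*sqrt(k)/2) - 133) = 1/(-263/2 + sqrt(2)*sqrt(k)/2))
-28772 - E(c) = -28772 - 2/(-263 + sqrt(2)*sqrt(-176)) = -28772 - 2/(-263 + sqrt(2)*(4*I*sqrt(11))) = -28772 - 2/(-263 + 4*I*sqrt(22))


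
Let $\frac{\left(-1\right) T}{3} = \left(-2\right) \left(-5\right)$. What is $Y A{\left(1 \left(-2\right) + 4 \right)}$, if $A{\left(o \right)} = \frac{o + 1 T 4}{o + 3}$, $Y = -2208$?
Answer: $\frac{260544}{5} \approx 52109.0$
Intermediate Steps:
$T = -30$ ($T = - 3 \left(\left(-2\right) \left(-5\right)\right) = \left(-3\right) 10 = -30$)
$A{\left(o \right)} = \frac{-120 + o}{3 + o}$ ($A{\left(o \right)} = \frac{o + 1 \left(-30\right) 4}{o + 3} = \frac{o - 120}{3 + o} = \frac{-120 + o}{3 + o}$)
$Y A{\left(1 \left(-2\right) + 4 \right)} = - 2208 \frac{-120 + \left(1 \left(-2\right) + 4\right)}{3 + \left(1 \left(-2\right) + 4\right)} = - 2208 \frac{-120 + \left(-2 + 4\right)}{3 + \left(-2 + 4\right)} = - 2208 \frac{-120 + 2}{3 + 2} = - 2208 \cdot \frac{1}{5} \left(-118\right) = \left(-2208\right) \left(- \frac{118}{5}\right) = \frac{260544}{5}$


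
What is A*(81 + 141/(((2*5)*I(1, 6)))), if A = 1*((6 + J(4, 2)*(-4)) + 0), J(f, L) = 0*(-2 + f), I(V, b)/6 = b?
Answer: 9767/20 ≈ 488.35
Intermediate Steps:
I(V, b) = 6*b
J(f, L) = 0
A = 6 (A = 1*((6 + 0*(-4)) + 0) = 1*((6 + 0) + 0) = 1*(6 + 0) = 1*6 = 6)
A*(81 + 141/(((2*5)*I(1, 6)))) = 6*(81 + 141/(((2*5)*(6*6)))) = 6*(81 + 141/((10*36))) = 6*(81 + 141/360) = 6*(81 + 141*(1/360)) = 6*(81 + 47/120) = 6*(9767/120) = 9767/20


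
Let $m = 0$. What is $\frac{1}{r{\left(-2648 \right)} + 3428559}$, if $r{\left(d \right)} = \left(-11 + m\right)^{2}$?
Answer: $\frac{1}{3428680} \approx 2.9166 \cdot 10^{-7}$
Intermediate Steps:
$r{\left(d \right)} = 121$ ($r{\left(d \right)} = \left(-11 + 0\right)^{2} = \left(-11\right)^{2} = 121$)
$\frac{1}{r{\left(-2648 \right)} + 3428559} = \frac{1}{121 + 3428559} = \frac{1}{3428680}$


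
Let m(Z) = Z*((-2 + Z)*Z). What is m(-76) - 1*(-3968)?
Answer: -446560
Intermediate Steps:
m(Z) = Z²*(-2 + Z) (m(Z) = Z*(Z*(-2 + Z)) = Z²*(-2 + Z))
m(-76) - 1*(-3968) = (-76)²*(-2 - 76) - 1*(-3968) = 5776*(-78) + 3968 = -450528 + 3968 = -446560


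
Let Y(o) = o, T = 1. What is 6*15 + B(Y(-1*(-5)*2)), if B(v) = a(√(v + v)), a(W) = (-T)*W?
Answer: 90 - 2*√5 ≈ 85.528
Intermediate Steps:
a(W) = -W (a(W) = (-1*1)*W = -W)
B(v) = -√2*√v (B(v) = -√(v + v) = -√(2*v) = -√2*√v)
6*15 + B(Y(-1*(-5)*2)) = 6*15 - √2*√(-1*(-5)*2) = 90 - √2*√(5*2) = 90 - √2*√10 = 90 - 2*√5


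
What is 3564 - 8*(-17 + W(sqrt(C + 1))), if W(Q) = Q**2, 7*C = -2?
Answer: 25860/7 ≈ 3694.3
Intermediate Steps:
C = -2/7 (C = (1/7)*(-2) = -2/7 ≈ -0.28571)
3564 - 8*(-17 + W(sqrt(C + 1))) = 3564 - 8*(-17 + (sqrt(-2/7 + 1))**2) = 3564 - 8*(-17 + (sqrt(5/7))**2) = 3564 - 8*(-17 + (sqrt(35)/7)**2) = 3564 - 8*(-17 + 5/7) = 3564 - 8*(-114/7) = 3564 + 912/7 = 25860/7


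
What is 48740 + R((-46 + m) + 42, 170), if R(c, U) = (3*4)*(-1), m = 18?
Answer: 48728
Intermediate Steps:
R(c, U) = -12 (R(c, U) = 12*(-1) = -12)
48740 + R((-46 + m) + 42, 170) = 48740 - 12 = 48728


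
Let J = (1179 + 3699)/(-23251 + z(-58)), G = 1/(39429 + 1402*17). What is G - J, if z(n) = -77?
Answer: 17145569/81988848 ≈ 0.20912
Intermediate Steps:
G = 1/63263 (G = 1/(39429 + 23834) = 1/63263 ≈ 1.5807e-5)
J = -271/1296 (J = (1179 + 3699)/(-23251 - 77) = 4878/(-23328) = 4878*(-1/23328) = -271/1296 ≈ -0.20911)
G - J = 1/63263 - 1*(-271/1296) = 1/63263 + 271/1296 = 17145569/81988848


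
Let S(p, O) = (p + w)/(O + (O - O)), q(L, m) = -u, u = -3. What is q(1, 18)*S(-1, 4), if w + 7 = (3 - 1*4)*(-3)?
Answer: -15/4 ≈ -3.7500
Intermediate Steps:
w = -4 (w = -7 + (3 - 1*4)*(-3) = -7 + (3 - 4)*(-3) = -7 - 1*(-3) = -7 + 3 = -4)
q(L, m) = 3 (q(L, m) = -1*(-3) = 3)
S(p, O) = (-4 + p)/O (S(p, O) = (p - 4)/(O + (O - O)) = (-4 + p)/(O + 0) = (-4 + p)/O)
q(1, 18)*S(-1, 4) = 3*((-4 - 1)/4) = 3*((¼)*(-5)) = 3*(-5/4) = -15/4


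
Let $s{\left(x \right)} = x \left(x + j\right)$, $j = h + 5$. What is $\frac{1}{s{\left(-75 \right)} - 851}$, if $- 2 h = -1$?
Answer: $\frac{2}{8723} \approx 0.00022928$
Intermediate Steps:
$h = \frac{1}{2}$ ($h = \left(- \frac{1}{2}\right) \left(-1\right) = \frac{1}{2} \approx 0.5$)
$j = \frac{11}{2}$ ($j = \frac{1}{2} + 5 = \frac{11}{2} \approx 5.5$)
$s{\left(x \right)} = x \left(\frac{11}{2} + x\right)$ ($s{\left(x \right)} = x \left(x + \frac{11}{2}\right) = x \left(\frac{11}{2} + x\right)$)
$\frac{1}{s{\left(-75 \right)} - 851} = \frac{1}{\frac{1}{2} \left(-75\right) \left(11 + 2 \left(-75\right)\right) - 851} = \frac{1}{\frac{1}{2} \left(-75\right) \left(11 - 150\right) - 851} = \frac{1}{\frac{1}{2} \left(-75\right) \left(-139\right) - 851} = \frac{1}{\frac{10425}{2} - 851} = \frac{1}{\frac{8723}{2}} = \frac{2}{8723}$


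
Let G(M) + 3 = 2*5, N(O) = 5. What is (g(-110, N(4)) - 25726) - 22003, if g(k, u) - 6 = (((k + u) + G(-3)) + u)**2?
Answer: -39074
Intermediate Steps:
G(M) = 7 (G(M) = -3 + 2*5 = -3 + 10 = 7)
g(k, u) = 6 + (7 + k + 2*u)**2 (g(k, u) = 6 + (((k + u) + 7) + u)**2 = 6 + ((7 + k + u) + u)**2 = 6 + (7 + k + 2*u)**2)
(g(-110, N(4)) - 25726) - 22003 = ((6 + (7 - 110 + 2*5)**2) - 25726) - 22003 = ((6 + (7 - 110 + 10)**2) - 25726) - 22003 = ((6 + (-93)**2) - 25726) - 22003 = ((6 + 8649) - 25726) - 22003 = (8655 - 25726) - 22003 = -17071 - 22003 = -39074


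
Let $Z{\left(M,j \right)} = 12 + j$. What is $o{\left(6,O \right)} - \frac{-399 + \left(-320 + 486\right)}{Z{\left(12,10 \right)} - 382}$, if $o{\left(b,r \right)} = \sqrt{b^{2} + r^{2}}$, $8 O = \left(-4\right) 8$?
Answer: $- \frac{233}{360} + 2 \sqrt{13} \approx 6.5639$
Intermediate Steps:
$O = -4$ ($O = \frac{\left(-4\right) 8}{8} = \frac{1}{8} \left(-32\right) = -4$)
$o{\left(6,O \right)} - \frac{-399 + \left(-320 + 486\right)}{Z{\left(12,10 \right)} - 382} = \sqrt{6^{2} + \left(-4\right)^{2}} - \frac{-399 + \left(-320 + 486\right)}{\left(12 + 10\right) - 382} = \sqrt{36 + 16} - \frac{-399 + 166}{22 - 382} = \sqrt{52} - - \frac{233}{-360} = 2 \sqrt{13} - \left(-233\right) \left(- \frac{1}{360}\right) = 2 \sqrt{13} - \frac{233}{360} = - \frac{233}{360} + 2 \sqrt{13}$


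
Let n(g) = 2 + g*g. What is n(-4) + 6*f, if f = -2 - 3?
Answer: -12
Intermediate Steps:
n(g) = 2 + g**2
f = -5
n(-4) + 6*f = (2 + (-4)**2) + 6*(-5) = (2 + 16) - 30 = 18 - 30 = -12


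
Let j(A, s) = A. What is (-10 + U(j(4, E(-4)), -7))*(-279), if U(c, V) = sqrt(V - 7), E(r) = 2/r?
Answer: 2790 - 279*I*sqrt(14) ≈ 2790.0 - 1043.9*I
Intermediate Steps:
U(c, V) = sqrt(-7 + V)
(-10 + U(j(4, E(-4)), -7))*(-279) = (-10 + sqrt(-7 - 7))*(-279) = (-10 + sqrt(-14))*(-279) = (-10 + I*sqrt(14))*(-279) = 2790 - 279*I*sqrt(14)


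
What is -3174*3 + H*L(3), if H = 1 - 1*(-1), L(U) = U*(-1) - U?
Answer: -9534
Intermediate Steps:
L(U) = -2*U (L(U) = -U - U = -2*U)
H = 2 (H = 1 + 1 = 2)
-3174*3 + H*L(3) = -3174*3 + 2*(-2*3) = -46*207 + 2*(-6) = -9522 - 12 = -9534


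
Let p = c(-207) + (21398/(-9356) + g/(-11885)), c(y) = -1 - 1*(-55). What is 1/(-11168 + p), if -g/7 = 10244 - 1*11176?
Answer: -55598030/618074182307 ≈ -8.9954e-5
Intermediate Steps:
c(y) = 54 (c(y) = -1 + 55 = 54)
g = 6524 (g = -7*(10244 - 1*11176) = -7*(10244 - 11176) = -7*(-932) = 6524)
p = 2844616733/55598030 (p = 54 + (21398/(-9356) + 6524/(-11885)) = 54 + (21398*(-1/9356) + 6524*(-1/11885)) = 54 + (-10699/4678 - 6524/11885) = 54 - 157676887/55598030 = 2844616733/55598030 ≈ 51.164)
1/(-11168 + p) = 1/(-11168 + 2844616733/55598030) = 1/(-618074182307/55598030) = -55598030/618074182307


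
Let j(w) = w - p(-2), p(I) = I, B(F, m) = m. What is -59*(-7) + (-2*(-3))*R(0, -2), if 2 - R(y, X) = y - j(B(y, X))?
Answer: 425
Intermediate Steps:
j(w) = 2 + w (j(w) = w - 1*(-2) = w + 2 = 2 + w)
R(y, X) = 4 + X - y (R(y, X) = 2 - (y - (2 + X)) = 2 - (y + (-2 - X)) = 2 - (-2 + y - X) = 2 + (2 + X - y) = 4 + X - y)
-59*(-7) + (-2*(-3))*R(0, -2) = -59*(-7) + (-2*(-3))*(4 - 2 - 1*0) = 413 + 6*(4 - 2 + 0) = 413 + 6*2 = 413 + 12 = 425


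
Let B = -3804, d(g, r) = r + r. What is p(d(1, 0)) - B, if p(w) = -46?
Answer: 3758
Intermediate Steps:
d(g, r) = 2*r
p(d(1, 0)) - B = -46 - 1*(-3804) = -46 + 3804 = 3758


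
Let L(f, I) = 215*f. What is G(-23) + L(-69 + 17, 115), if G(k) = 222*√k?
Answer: -11180 + 222*I*√23 ≈ -11180.0 + 1064.7*I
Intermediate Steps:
G(-23) + L(-69 + 17, 115) = 222*√(-23) + 215*(-69 + 17) = 222*(I*√23) + 215*(-52) = 222*I*√23 - 11180 = -11180 + 222*I*√23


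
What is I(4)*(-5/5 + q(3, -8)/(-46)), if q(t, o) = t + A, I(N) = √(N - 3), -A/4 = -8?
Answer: -81/46 ≈ -1.7609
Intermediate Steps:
A = 32 (A = -4*(-8) = 32)
I(N) = √(-3 + N)
q(t, o) = 32 + t (q(t, o) = t + 32 = 32 + t)
I(4)*(-5/5 + q(3, -8)/(-46)) = √(-3 + 4)*(-5/5 + (32 + 3)/(-46)) = √1*(-5*⅕ + 35*(-1/46)) = 1*(-1 - 35/46) = 1*(-81/46) = -81/46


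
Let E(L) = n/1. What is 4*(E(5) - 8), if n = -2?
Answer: -40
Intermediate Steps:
E(L) = -2 (E(L) = -2/1 = -2*1 = -2)
4*(E(5) - 8) = 4*(-2 - 8) = 4*(-10) = -40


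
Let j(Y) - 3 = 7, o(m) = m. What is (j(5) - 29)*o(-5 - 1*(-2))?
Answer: 57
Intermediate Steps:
j(Y) = 10 (j(Y) = 3 + 7 = 10)
(j(5) - 29)*o(-5 - 1*(-2)) = (10 - 29)*(-5 - 1*(-2)) = -19*(-5 + 2) = -19*(-3) = 57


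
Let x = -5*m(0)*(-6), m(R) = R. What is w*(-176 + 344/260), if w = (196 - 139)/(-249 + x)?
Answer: 215726/5395 ≈ 39.986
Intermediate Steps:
x = 0 (x = -5*0*(-6) = 0*(-6) = 0)
w = -19/83 (w = (196 - 139)/(-249 + 0) = 57/(-249) = 57*(-1/249) = -19/83 ≈ -0.22892)
w*(-176 + 344/260) = -19*(-176 + 344/260)/83 = -19*(-176 + 344*(1/260))/83 = -19*(-176 + 86/65)/83 = -19/83*(-11354/65) = 215726/5395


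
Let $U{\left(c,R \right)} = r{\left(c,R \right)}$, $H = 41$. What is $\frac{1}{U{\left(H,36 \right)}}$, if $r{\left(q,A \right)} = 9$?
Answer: $\frac{1}{9} \approx 0.11111$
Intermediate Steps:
$U{\left(c,R \right)} = 9$
$\frac{1}{U{\left(H,36 \right)}} = \frac{1}{9}$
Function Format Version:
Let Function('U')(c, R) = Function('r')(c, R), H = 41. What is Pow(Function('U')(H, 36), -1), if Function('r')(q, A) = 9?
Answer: Rational(1, 9) ≈ 0.11111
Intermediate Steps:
Function('U')(c, R) = 9
Pow(Function('U')(H, 36), -1) = Pow(9, -1) = Rational(1, 9)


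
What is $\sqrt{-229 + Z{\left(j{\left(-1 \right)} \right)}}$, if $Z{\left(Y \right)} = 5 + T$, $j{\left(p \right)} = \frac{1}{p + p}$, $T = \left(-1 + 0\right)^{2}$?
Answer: $i \sqrt{223} \approx 14.933 i$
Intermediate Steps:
$T = 1$ ($T = \left(-1\right)^{2} = 1$)
$j{\left(p \right)} = \frac{1}{2 p}$
$Z{\left(Y \right)} = 6$ ($Z{\left(Y \right)} = 5 + 1 = 6$)
$\sqrt{-229 + Z{\left(j{\left(-1 \right)} \right)}} = \sqrt{-229 + 6} = \sqrt{-223} = i \sqrt{223}$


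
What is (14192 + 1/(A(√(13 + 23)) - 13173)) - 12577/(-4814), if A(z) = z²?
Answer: 30954787679/2180742 ≈ 14195.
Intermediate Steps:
(14192 + 1/(A(√(13 + 23)) - 13173)) - 12577/(-4814) = (14192 + 1/((√(13 + 23))² - 13173)) - 12577/(-4814) = (14192 + 1/((√36)² - 13173)) - 12577*(-1/4814) = (14192 + 1/(6² - 13173)) + 12577/4814 = (14192 + 1/(36 - 13173)) + 12577/4814 = (14192 + 1/(-13137)) + 12577/4814 = (14192 - 1/13137) + 12577/4814 = 186440303/13137 + 12577/4814 = 30954787679/2180742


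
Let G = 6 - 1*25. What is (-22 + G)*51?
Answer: -2091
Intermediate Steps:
G = -19 (G = 6 - 25 = -19)
(-22 + G)*51 = (-22 - 19)*51 = -41*51 = -2091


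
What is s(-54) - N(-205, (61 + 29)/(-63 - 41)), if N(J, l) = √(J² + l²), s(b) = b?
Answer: -54 - 5*√4545505/52 ≈ -259.00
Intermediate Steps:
s(-54) - N(-205, (61 + 29)/(-63 - 41)) = -54 - √((-205)² + ((61 + 29)/(-63 - 41))²) = -54 - √(42025 + (90/(-104))²) = -54 - √(42025 + (90*(-1/104))²) = -54 - √(42025 + (-45/52)²) = -54 - √(42025 + 2025/2704) = -54 - √(113637625/2704) = -54 - 5*√4545505/52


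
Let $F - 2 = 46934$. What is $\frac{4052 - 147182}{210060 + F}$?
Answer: $- \frac{71565}{128498} \approx -0.55693$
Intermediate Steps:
$F = 46936$ ($F = 2 + 46934 = 46936$)
$\frac{4052 - 147182}{210060 + F} = \frac{4052 - 147182}{210060 + 46936} = - \frac{143130}{256996} = \left(-143130\right) \frac{1}{256996} = - \frac{71565}{128498}$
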